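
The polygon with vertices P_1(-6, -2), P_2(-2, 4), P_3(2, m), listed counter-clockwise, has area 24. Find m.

22

Write out the shoelace sum; only the two edges meeting at P_3 involve m:
2·Area = [((-2)·m − 2·4) + (2·(-2) − (-6)·m)] + -28
       = 4·m + -40 = 48
⇒ m = 22.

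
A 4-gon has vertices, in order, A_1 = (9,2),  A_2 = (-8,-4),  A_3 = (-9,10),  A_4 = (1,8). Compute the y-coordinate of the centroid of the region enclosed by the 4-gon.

Apply the shoelace (surveyor's) formula. First the cross-terms c_i = x_i·y_{i+1} − x_{i+1}·y_i:
  -20, -116, -82, -70  ⇒  2A = -288, A = -144.
Then Σ (y_i + y_{i+1})·c_i = -2832, so ȳ = -2832 / (6·(-144)) = 59/18.

59/18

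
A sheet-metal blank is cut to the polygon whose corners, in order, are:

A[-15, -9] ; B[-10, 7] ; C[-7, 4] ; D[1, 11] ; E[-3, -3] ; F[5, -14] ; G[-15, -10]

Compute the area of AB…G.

227.5

A→B: (-15)(7) − (-10)(-9) = -195
B→C: (-10)(4) − (-7)(7) = 9
C→D: (-7)(11) − (1)(4) = -81
D→E: (1)(-3) − (-3)(11) = 30
E→F: (-3)(-14) − (5)(-3) = 57
F→G: (5)(-10) − (-15)(-14) = -260
G→A: (-15)(-9) − (-15)(-10) = -15
Σ = -455
Area = |Σ|/2 = 227.5.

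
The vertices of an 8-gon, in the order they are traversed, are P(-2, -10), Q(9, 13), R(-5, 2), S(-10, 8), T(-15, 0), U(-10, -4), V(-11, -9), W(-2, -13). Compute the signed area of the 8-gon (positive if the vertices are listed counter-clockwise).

Apply Gauss's area formula: 2A = Σ (x_i·y_{i+1} − x_{i+1}·y_i), indices taken mod 8.
Cross-terms: 64, 83, -20, 120, 60, 46, 125, -6  ⇒  Σ = 472
Signed area = Σ/2 = 236 (positive ⇒ counter-clockwise traversal).

236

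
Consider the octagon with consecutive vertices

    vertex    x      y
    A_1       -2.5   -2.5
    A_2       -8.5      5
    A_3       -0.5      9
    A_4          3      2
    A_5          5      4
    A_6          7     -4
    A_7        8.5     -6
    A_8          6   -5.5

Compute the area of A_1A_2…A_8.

114.625

Apply the shoelace formula: 2A = Σ (x_i·y_{i+1} − x_{i+1}·y_i), indices taken mod 8.
Σ = (-33.75) + (-74) + (-28) + (2) + (-48) + (-8) + (-10.75) + (-28.75) = -229.25
Area = |Σ|/2 = 114.625.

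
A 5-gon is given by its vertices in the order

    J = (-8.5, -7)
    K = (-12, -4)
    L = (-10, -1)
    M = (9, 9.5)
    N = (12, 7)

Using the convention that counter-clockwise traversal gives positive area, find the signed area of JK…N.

-119.75

Σ = (-50) + (-28) + (-86) + (-51) + (-24.5) = -239.5
Signed area = Σ/2 = -119.75 (negative ⇒ clockwise traversal).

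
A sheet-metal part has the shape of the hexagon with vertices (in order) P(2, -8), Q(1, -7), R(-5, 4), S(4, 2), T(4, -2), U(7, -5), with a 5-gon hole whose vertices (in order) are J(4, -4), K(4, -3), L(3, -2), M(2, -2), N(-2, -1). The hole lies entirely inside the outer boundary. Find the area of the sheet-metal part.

Outer boundary:
Apply the shoelace formula: 2A = Σ (x_i·y_{i+1} − x_{i+1}·y_i), indices taken mod 6.
Σ = (-6) + (-31) + (-26) + (-16) + (-6) + (-46) = -131
Area = |Σ|/2 = 65.5.
Hole:
Apply the surveyor's formula: 2A = Σ (x_i·y_{i+1} − x_{i+1}·y_i), indices taken mod 5.
Σ = (4) + (1) + (-2) + (-6) + (12) = 9
Area = |Σ|/2 = 4.5.
Net area = 65.5 − 4.5 = 61.

61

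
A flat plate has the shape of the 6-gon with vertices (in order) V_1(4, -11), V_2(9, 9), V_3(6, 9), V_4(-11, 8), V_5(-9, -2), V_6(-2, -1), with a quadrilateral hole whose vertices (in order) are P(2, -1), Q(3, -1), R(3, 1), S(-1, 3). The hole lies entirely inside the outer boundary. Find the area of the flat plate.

211

Outer boundary:
Cross-terms: 135, 27, 147, 94, 5, 26  ⇒  Σ = 434
Area = |Σ|/2 = 217.
Hole:
Apply Gauss's area formula: 2A = Σ (x_i·y_{i+1} − x_{i+1}·y_i), indices taken mod 4.
Σ = (1) + (6) + (10) + (-5) = 12
Area = |Σ|/2 = 6.
Net area = 217 − 6 = 211.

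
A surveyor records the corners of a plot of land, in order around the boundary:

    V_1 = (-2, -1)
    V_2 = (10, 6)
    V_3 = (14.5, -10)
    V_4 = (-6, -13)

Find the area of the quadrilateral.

Σ = (-2) + (-187) + (-248.5) + (-20) = -457.5
Area = |Σ|/2 = 228.75.

228.75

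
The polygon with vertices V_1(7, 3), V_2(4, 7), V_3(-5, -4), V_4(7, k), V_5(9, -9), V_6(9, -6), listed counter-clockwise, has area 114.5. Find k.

-8

Write out the shoelace sum; only the two edges meeting at V_4 involve k:
2·Area = [((-5)·k − 7·(-4)) + (7·(-9) − 9·k)] + 152
       = -14·k + 117 = 229
⇒ k = -8.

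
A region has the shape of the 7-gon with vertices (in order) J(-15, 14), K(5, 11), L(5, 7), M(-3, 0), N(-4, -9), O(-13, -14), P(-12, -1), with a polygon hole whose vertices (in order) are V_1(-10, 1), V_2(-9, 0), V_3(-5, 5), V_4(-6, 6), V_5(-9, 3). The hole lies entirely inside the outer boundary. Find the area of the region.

Outer boundary:
J→K: (-15)(11) − (5)(14) = -235
K→L: (5)(7) − (5)(11) = -20
L→M: (5)(0) − (-3)(7) = 21
M→N: (-3)(-9) − (-4)(0) = 27
N→O: (-4)(-14) − (-13)(-9) = -61
O→P: (-13)(-1) − (-12)(-14) = -155
P→J: (-12)(14) − (-15)(-1) = -183
Σ = -606
Area = |Σ|/2 = 303.
Hole:
Σ = (9) + (-45) + (0) + (36) + (21) = 21
Area = |Σ|/2 = 10.5.
Net area = 303 − 10.5 = 292.5.

292.5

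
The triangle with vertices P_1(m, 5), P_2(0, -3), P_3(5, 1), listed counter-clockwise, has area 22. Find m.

Write out the shoelace sum; only the two edges meeting at P_1 involve m:
2·Area = [(5·5 − m·1) + (m·(-3) − 0·5)] + 15
       = -4·m + 40 = 44
⇒ m = -1.

-1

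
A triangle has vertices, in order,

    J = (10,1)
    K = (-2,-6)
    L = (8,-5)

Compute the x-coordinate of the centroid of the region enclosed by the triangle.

16/3

Apply the shoelace (surveyor's) formula. First the cross-terms c_i = x_i·y_{i+1} − x_{i+1}·y_i:
  -58, 58, 58  ⇒  2A = 58, A = 29.
Then Σ (x_i + x_{i+1})·c_i = 928, so x̄ = 928 / (6·29) = 16/3.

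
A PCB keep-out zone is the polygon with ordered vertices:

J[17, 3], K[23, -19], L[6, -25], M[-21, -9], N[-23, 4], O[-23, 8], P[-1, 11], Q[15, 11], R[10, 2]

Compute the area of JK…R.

Apply the surveyor's formula: 2A = Σ (x_i·y_{i+1} − x_{i+1}·y_i), indices taken mod 9.
Σ = (-392) + (-461) + (-579) + (-291) + (-92) + (-245) + (-176) + (-80) + (-4) = -2320
Area = |Σ|/2 = 1160.

1160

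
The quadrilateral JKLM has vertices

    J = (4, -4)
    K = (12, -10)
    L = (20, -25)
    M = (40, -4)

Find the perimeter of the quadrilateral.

92

|JK| = √((8)² + (-6)²) = √100 = 10
|KL| = √((8)² + (-15)²) = √289 = 17
|LM| = √((20)² + (21)²) = √841 = 29
|MJ| = √((-36)² + (0)²) = √1296 = 36
Perimeter = 10 + 17 + 29 + 36 = 92.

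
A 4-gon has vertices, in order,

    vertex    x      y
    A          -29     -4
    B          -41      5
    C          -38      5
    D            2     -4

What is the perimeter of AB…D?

90

|AB| = √((-12)² + (9)²) = √225 = 15
|BC| = √((3)² + (0)²) = √9 = 3
|CD| = √((40)² + (-9)²) = √1681 = 41
|DA| = √((-31)² + (0)²) = √961 = 31
Perimeter = 15 + 3 + 41 + 31 = 90.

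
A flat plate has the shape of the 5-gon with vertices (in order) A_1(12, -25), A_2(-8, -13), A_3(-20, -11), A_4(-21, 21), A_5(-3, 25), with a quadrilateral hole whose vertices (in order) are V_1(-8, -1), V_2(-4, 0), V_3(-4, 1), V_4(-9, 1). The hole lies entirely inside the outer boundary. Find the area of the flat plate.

926

Outer boundary:
Apply the surveyor's formula: 2A = Σ (x_i·y_{i+1} − x_{i+1}·y_i), indices taken mod 5.
Cross-terms: -356, -172, -651, -462, -225  ⇒  Σ = -1866
Area = |Σ|/2 = 933.
Hole:
Apply the surveyor's formula: 2A = Σ (x_i·y_{i+1} − x_{i+1}·y_i), indices taken mod 4.
V_1→V_2: (-8)(0) − (-4)(-1) = -4
V_2→V_3: (-4)(1) − (-4)(0) = -4
V_3→V_4: (-4)(1) − (-9)(1) = 5
V_4→V_1: (-9)(-1) − (-8)(1) = 17
Σ = 14
Area = |Σ|/2 = 7.
Net area = 933 − 7 = 926.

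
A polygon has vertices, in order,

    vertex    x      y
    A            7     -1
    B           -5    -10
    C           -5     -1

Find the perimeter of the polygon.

36

|AB| = √((-12)² + (-9)²) = √225 = 15
|BC| = √((0)² + (9)²) = √81 = 9
|CA| = √((12)² + (0)²) = √144 = 12
Perimeter = 15 + 9 + 12 = 36.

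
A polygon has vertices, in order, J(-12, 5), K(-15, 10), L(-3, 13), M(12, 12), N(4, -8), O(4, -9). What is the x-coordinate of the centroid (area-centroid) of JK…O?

Apply the shoelace (surveyor's) formula. First the cross-terms c_i = x_i·y_{i+1} − x_{i+1}·y_i:
  -45, -165, -192, -144, -4, -88  ⇒  2A = -638, A = -319.
Then Σ (x_i + x_{i+1})·c_i = 825, so x̄ = 825 / (6·(-319)) = -25/58.

-25/58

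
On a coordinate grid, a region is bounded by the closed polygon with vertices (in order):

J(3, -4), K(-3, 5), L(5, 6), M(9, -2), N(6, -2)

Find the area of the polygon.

64

J→K: (3)(5) − (-3)(-4) = 3
K→L: (-3)(6) − (5)(5) = -43
L→M: (5)(-2) − (9)(6) = -64
M→N: (9)(-2) − (6)(-2) = -6
N→J: (6)(-4) − (3)(-2) = -18
Σ = -128
Area = |Σ|/2 = 64.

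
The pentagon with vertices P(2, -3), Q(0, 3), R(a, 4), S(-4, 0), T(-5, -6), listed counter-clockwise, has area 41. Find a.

Write out the shoelace sum; only the two edges meeting at R involve a:
2·Area = [(0·4 − a·3) + (a·0 − (-4)·4)] + 57
       = -3·a + 73 = 82
⇒ a = -3.

-3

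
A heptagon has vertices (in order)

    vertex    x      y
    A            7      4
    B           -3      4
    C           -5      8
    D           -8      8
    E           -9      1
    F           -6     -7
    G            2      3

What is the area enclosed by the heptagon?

88

A→B: (7)(4) − (-3)(4) = 40
B→C: (-3)(8) − (-5)(4) = -4
C→D: (-5)(8) − (-8)(8) = 24
D→E: (-8)(1) − (-9)(8) = 64
E→F: (-9)(-7) − (-6)(1) = 69
F→G: (-6)(3) − (2)(-7) = -4
G→A: (2)(4) − (7)(3) = -13
Σ = 176
Area = |Σ|/2 = 88.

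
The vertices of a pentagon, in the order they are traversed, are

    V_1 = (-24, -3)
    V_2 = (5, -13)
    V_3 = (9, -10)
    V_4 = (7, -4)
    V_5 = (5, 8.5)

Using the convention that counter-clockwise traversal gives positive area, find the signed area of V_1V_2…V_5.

348.25

Cross-terms: 327, 67, 34, 79.5, 189  ⇒  Σ = 696.5
Signed area = Σ/2 = 348.25 (positive ⇒ counter-clockwise traversal).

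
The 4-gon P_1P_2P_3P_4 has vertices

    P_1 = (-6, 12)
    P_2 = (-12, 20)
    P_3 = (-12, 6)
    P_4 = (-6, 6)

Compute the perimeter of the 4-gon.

36

|P_1P_2| = √((-6)² + (8)²) = √100 = 10
|P_2P_3| = √((0)² + (-14)²) = √196 = 14
|P_3P_4| = √((6)² + (0)²) = √36 = 6
|P_4P_1| = √((0)² + (6)²) = √36 = 6
Perimeter = 10 + 14 + 6 + 6 = 36.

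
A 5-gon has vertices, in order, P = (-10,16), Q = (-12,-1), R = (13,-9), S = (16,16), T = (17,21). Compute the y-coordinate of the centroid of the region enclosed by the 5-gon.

742/111

Apply the shoelace formula. First the cross-terms c_i = x_i·y_{i+1} − x_{i+1}·y_i:
  202, 121, 352, 64, 482  ⇒  2A = 1221, A = 610.5.
Then Σ (y_i + y_{i+1})·c_i = 24486, so ȳ = 24486 / (6·610.5) = 742/111.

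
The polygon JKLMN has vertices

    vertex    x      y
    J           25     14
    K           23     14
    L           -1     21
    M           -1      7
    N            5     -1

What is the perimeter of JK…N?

76

|JK| = √((-2)² + (0)²) = √4 = 2
|KL| = √((-24)² + (7)²) = √625 = 25
|LM| = √((0)² + (-14)²) = √196 = 14
|MN| = √((6)² + (-8)²) = √100 = 10
|NJ| = √((20)² + (15)²) = √625 = 25
Perimeter = 2 + 25 + 14 + 10 + 25 = 76.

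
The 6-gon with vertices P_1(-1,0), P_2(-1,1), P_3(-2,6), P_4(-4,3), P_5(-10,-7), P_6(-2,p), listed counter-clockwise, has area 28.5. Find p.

The doubled signed area Σ (x_i y_{i+1} − x_{i+1} y_i) is linear in p.
With p=0 it equals 57; the coefficient of p is -9 (from the two edges through P_6).
So -9·p + 57 = 2·28.5 = 57 ⇒ p = 0.

0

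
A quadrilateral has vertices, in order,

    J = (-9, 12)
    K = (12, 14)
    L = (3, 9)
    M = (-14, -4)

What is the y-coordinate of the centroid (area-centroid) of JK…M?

1094/147

Apply the shoelace formula. First the cross-terms c_i = x_i·y_{i+1} − x_{i+1}·y_i:
  -270, 66, 114, -204  ⇒  2A = -294, A = -147.
Then Σ (y_i + y_{i+1})·c_i = -6564, so ȳ = -6564 / (6·(-147)) = 1094/147.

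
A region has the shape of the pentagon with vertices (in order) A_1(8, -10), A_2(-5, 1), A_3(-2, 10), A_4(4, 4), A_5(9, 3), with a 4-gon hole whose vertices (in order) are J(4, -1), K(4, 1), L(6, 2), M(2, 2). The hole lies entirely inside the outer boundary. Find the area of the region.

134

Outer boundary:
Cross-terms: -42, -48, -48, -24, -114  ⇒  Σ = -276
Area = |Σ|/2 = 138.
Hole:
Apply the shoelace formula: 2A = Σ (x_i·y_{i+1} − x_{i+1}·y_i), indices taken mod 4.
J→K: (4)(1) − (4)(-1) = 8
K→L: (4)(2) − (6)(1) = 2
L→M: (6)(2) − (2)(2) = 8
M→J: (2)(-1) − (4)(2) = -10
Σ = 8
Area = |Σ|/2 = 4.
Net area = 138 − 4 = 134.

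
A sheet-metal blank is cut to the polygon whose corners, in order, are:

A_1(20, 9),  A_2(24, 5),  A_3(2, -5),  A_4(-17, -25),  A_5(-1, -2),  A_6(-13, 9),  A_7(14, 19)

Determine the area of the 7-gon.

Apply the shoelace formula: 2A = Σ (x_i·y_{i+1} − x_{i+1}·y_i), indices taken mod 7.
A_1→A_2: (20)(5) − (24)(9) = -116
A_2→A_3: (24)(-5) − (2)(5) = -130
A_3→A_4: (2)(-25) − (-17)(-5) = -135
A_4→A_5: (-17)(-2) − (-1)(-25) = 9
A_5→A_6: (-1)(9) − (-13)(-2) = -35
A_6→A_7: (-13)(19) − (14)(9) = -373
A_7→A_1: (14)(9) − (20)(19) = -254
Σ = -1034
Area = |Σ|/2 = 517.

517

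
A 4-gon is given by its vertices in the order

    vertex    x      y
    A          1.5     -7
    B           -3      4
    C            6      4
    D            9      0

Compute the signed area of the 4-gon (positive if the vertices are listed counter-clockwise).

Cross-terms: -15, -36, -36, -63  ⇒  Σ = -150
Signed area = Σ/2 = -75 (negative ⇒ clockwise traversal).

-75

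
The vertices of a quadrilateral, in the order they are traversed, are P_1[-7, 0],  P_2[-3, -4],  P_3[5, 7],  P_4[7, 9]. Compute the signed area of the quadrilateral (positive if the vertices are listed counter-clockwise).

43

Apply the surveyor's formula: 2A = Σ (x_i·y_{i+1} − x_{i+1}·y_i), indices taken mod 4.
Σ = (28) + (-1) + (-4) + (63) = 86
Signed area = Σ/2 = 43 (positive ⇒ counter-clockwise traversal).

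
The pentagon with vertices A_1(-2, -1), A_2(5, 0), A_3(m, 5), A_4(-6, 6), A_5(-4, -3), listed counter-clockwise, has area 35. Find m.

The doubled signed area Σ (x_i y_{i+1} − x_{i+1} y_i) is linear in m.
With m=0 it equals 100; the coefficient of m is 6 (from the two edges through A_3).
So 6·m + 100 = 2·35 = 70 ⇒ m = -5.

-5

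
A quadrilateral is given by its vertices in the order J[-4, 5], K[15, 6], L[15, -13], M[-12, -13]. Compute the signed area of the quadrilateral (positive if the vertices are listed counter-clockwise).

-423.5

Cross-terms: -99, -285, -351, -112  ⇒  Σ = -847
Signed area = Σ/2 = -423.5 (negative ⇒ clockwise traversal).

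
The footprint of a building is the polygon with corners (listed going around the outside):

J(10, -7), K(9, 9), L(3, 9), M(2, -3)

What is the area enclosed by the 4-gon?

98

Σ = (153) + (54) + (-27) + (16) = 196
Area = |Σ|/2 = 98.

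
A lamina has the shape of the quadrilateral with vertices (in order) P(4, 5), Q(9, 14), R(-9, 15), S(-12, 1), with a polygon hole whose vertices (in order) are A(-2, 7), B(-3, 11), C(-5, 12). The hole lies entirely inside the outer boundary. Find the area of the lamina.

186

Outer boundary:
Cross-terms: 11, 261, 171, -64  ⇒  Σ = 379
Area = |Σ|/2 = 189.5.
Hole:
Apply the shoelace (surveyor's) formula: 2A = Σ (x_i·y_{i+1} − x_{i+1}·y_i), indices taken mod 3.
A→B: (-2)(11) − (-3)(7) = -1
B→C: (-3)(12) − (-5)(11) = 19
C→A: (-5)(7) − (-2)(12) = -11
Σ = 7
Area = |Σ|/2 = 3.5.
Net area = 189.5 − 3.5 = 186.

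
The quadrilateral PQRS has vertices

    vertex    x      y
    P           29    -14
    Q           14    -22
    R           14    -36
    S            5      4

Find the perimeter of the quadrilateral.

102

|PQ| = √((-15)² + (-8)²) = √289 = 17
|QR| = √((0)² + (-14)²) = √196 = 14
|RS| = √((-9)² + (40)²) = √1681 = 41
|SP| = √((24)² + (-18)²) = √900 = 30
Perimeter = 17 + 14 + 41 + 30 = 102.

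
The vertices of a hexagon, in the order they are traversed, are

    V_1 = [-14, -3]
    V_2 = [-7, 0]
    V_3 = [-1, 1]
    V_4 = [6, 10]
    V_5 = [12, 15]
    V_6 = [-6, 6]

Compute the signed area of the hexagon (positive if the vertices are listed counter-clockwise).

Σ = (-21) + (-7) + (-16) + (-30) + (162) + (102) = 190
Signed area = Σ/2 = 95 (positive ⇒ counter-clockwise traversal).

95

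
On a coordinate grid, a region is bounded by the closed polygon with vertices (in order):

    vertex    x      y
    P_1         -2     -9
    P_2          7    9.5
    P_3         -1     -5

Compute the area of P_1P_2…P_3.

8.75

Σ = (44) + (-25.5) + (-1) = 17.5
Area = |Σ|/2 = 8.75.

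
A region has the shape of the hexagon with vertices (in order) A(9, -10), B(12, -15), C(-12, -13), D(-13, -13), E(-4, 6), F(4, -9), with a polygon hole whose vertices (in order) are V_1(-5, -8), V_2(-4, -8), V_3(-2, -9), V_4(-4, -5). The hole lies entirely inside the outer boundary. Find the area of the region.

Outer boundary:
Apply the surveyor's formula: 2A = Σ (x_i·y_{i+1} − x_{i+1}·y_i), indices taken mod 6.
Cross-terms: -15, -336, -13, -130, 12, 41  ⇒  Σ = -441
Area = |Σ|/2 = 220.5.
Hole:
Cross-terms: 8, 20, -26, 7  ⇒  Σ = 9
Area = |Σ|/2 = 4.5.
Net area = 220.5 − 4.5 = 216.

216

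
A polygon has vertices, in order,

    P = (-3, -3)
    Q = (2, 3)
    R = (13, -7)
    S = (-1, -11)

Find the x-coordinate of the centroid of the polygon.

206/59

Apply the shoelace (surveyor's) formula. First the cross-terms c_i = x_i·y_{i+1} − x_{i+1}·y_i:
  -3, -53, -150, -30  ⇒  2A = -236, A = -118.
Then Σ (x_i + x_{i+1})·c_i = -2472, so x̄ = -2472 / (6·(-118)) = 206/59.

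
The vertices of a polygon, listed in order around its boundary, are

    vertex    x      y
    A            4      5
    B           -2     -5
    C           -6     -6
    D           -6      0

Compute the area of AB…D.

47

Apply the shoelace formula: 2A = Σ (x_i·y_{i+1} − x_{i+1}·y_i), indices taken mod 4.
A→B: (4)(-5) − (-2)(5) = -10
B→C: (-2)(-6) − (-6)(-5) = -18
C→D: (-6)(0) − (-6)(-6) = -36
D→A: (-6)(5) − (4)(0) = -30
Σ = -94
Area = |Σ|/2 = 47.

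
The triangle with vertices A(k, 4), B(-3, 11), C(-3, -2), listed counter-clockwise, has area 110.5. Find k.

14

Write out the shoelace sum; only the two edges meeting at A involve k:
2·Area = [((-3)·4 − k·(-2)) + (k·11 − (-3)·4)] + 39
       = 13·k + 39 = 221
⇒ k = 14.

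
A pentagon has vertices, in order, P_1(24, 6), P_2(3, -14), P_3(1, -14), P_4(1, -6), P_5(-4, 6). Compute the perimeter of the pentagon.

|P_1P_2| = √((-21)² + (-20)²) = √841 = 29
|P_2P_3| = √((-2)² + (0)²) = √4 = 2
|P_3P_4| = √((0)² + (8)²) = √64 = 8
|P_4P_5| = √((-5)² + (12)²) = √169 = 13
|P_5P_1| = √((28)² + (0)²) = √784 = 28
Perimeter = 29 + 2 + 8 + 13 + 28 = 80.

80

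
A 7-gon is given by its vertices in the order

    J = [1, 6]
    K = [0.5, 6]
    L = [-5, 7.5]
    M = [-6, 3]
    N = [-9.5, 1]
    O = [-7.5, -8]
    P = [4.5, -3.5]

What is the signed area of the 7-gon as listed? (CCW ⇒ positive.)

Apply the shoelace (surveyor's) formula: 2A = Σ (x_i·y_{i+1} − x_{i+1}·y_i), indices taken mod 7.
J→K: (1)(6) − (0.5)(6) = 3
K→L: (0.5)(7.5) − (-5)(6) = 33.75
L→M: (-5)(3) − (-6)(7.5) = 30
M→N: (-6)(1) − (-9.5)(3) = 22.5
N→O: (-9.5)(-8) − (-7.5)(1) = 83.5
O→P: (-7.5)(-3.5) − (4.5)(-8) = 62.25
P→J: (4.5)(6) − (1)(-3.5) = 30.5
Σ = 265.5
Signed area = Σ/2 = 132.75 (positive ⇒ counter-clockwise traversal).

132.75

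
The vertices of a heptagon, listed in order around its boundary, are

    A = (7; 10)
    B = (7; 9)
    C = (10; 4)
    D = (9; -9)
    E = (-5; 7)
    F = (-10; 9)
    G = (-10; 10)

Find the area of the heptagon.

Apply the surveyor's formula: 2A = Σ (x_i·y_{i+1} − x_{i+1}·y_i), indices taken mod 7.
Σ = (-7) + (-62) + (-126) + (18) + (25) + (-10) + (-170) = -332
Area = |Σ|/2 = 166.

166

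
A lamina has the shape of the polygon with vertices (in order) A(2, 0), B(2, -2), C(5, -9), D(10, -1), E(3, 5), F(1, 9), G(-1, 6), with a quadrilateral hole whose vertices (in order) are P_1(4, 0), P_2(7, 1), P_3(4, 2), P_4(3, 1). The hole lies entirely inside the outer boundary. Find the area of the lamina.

Outer boundary:
Apply Gauss's area formula: 2A = Σ (x_i·y_{i+1} − x_{i+1}·y_i), indices taken mod 7.
Σ = (-4) + (-8) + (85) + (53) + (22) + (15) + (-12) = 151
Area = |Σ|/2 = 75.5.
Hole:
Σ = (4) + (10) + (-2) + (-4) = 8
Area = |Σ|/2 = 4.
Net area = 75.5 − 4 = 71.5.

71.5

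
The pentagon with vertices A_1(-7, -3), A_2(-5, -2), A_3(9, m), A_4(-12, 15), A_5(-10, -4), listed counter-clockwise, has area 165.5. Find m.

The doubled signed area Σ (x_i y_{i+1} − x_{i+1} y_i) is linear in m.
With m=0 it equals 352; the coefficient of m is 7 (from the two edges through A_3).
So 7·m + 352 = 2·165.5 = 331 ⇒ m = -3.

-3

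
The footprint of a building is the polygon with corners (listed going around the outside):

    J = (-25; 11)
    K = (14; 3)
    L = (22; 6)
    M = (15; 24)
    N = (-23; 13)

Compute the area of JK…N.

Apply Gauss's area formula: 2A = Σ (x_i·y_{i+1} − x_{i+1}·y_i), indices taken mod 5.
Σ = (-229) + (18) + (438) + (747) + (72) = 1046
Area = |Σ|/2 = 523.

523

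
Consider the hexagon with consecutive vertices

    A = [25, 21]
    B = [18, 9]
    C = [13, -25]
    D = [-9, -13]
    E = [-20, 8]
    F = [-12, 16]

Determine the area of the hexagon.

Apply the shoelace formula: 2A = Σ (x_i·y_{i+1} − x_{i+1}·y_i), indices taken mod 6.
Σ = (-153) + (-567) + (-394) + (-332) + (-224) + (-652) = -2322
Area = |Σ|/2 = 1161.

1161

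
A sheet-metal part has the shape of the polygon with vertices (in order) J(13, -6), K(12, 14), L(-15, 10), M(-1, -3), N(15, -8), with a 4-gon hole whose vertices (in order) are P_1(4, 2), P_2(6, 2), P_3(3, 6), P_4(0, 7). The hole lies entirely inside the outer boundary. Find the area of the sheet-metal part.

Outer boundary:
Apply the surveyor's formula: 2A = Σ (x_i·y_{i+1} − x_{i+1}·y_i), indices taken mod 5.
J→K: (13)(14) − (12)(-6) = 254
K→L: (12)(10) − (-15)(14) = 330
L→M: (-15)(-3) − (-1)(10) = 55
M→N: (-1)(-8) − (15)(-3) = 53
N→J: (15)(-6) − (13)(-8) = 14
Σ = 706
Area = |Σ|/2 = 353.
Hole:
Apply Gauss's area formula: 2A = Σ (x_i·y_{i+1} − x_{i+1}·y_i), indices taken mod 4.
Cross-terms: -4, 30, 21, -28  ⇒  Σ = 19
Area = |Σ|/2 = 9.5.
Net area = 353 − 9.5 = 343.5.

343.5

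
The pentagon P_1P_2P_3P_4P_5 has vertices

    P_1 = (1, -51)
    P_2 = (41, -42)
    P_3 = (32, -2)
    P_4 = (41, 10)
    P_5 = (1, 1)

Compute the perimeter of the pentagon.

190

|P_1P_2| = √((40)² + (9)²) = √1681 = 41
|P_2P_3| = √((-9)² + (40)²) = √1681 = 41
|P_3P_4| = √((9)² + (12)²) = √225 = 15
|P_4P_5| = √((-40)² + (-9)²) = √1681 = 41
|P_5P_1| = √((0)² + (-52)²) = √2704 = 52
Perimeter = 41 + 41 + 15 + 41 + 52 = 190.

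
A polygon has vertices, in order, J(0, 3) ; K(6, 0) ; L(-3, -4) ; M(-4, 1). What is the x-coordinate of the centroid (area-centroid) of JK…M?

Apply Gauss's area formula. First the cross-terms c_i = x_i·y_{i+1} − x_{i+1}·y_i:
  -18, -24, -19, -12  ⇒  2A = -73, A = -36.5.
Then Σ (x_i + x_{i+1})·c_i = 1, so x̄ = 1 / (6·(-36.5)) = -1/219.

-1/219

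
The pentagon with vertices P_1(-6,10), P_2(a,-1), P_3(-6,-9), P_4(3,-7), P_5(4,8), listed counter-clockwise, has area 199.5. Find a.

The doubled signed area Σ (x_i y_{i+1} − x_{i+1} y_i) is linear in a.
With a=0 it equals 209; the coefficient of a is -19 (from the two edges through P_2).
So -19·a + 209 = 2·199.5 = 399 ⇒ a = -10.

-10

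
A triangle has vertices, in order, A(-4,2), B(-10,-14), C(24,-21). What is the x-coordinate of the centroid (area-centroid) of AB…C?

Apply the shoelace (surveyor's) formula. First the cross-terms c_i = x_i·y_{i+1} − x_{i+1}·y_i:
  76, 546, -36  ⇒  2A = 586, A = 293.
Then Σ (x_i + x_{i+1})·c_i = 5860, so x̄ = 5860 / (6·293) = 10/3.

10/3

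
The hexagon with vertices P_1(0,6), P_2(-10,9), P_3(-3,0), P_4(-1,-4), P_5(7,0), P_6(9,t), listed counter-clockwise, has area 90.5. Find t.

0

Write out the shoelace sum; only the two edges meeting at P_6 involve t:
2·Area = [(7·t − 9·0) + (9·6 − 0·t)] + 127
       = 7·t + 181 = 181
⇒ t = 0.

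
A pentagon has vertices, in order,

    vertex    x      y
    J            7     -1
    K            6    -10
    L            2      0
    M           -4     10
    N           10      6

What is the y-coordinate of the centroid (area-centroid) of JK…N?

77/30

Apply Gauss's area formula. First the cross-terms c_i = x_i·y_{i+1} − x_{i+1}·y_i:
  -64, 20, 20, -124, -52  ⇒  2A = -200, A = -100.
Then Σ (y_i + y_{i+1})·c_i = -1540, so ȳ = -1540 / (6·(-100)) = 77/30.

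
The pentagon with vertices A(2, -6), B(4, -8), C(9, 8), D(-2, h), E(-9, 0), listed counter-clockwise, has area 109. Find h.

The doubled signed area Σ (x_i y_{i+1} − x_{i+1} y_i) is linear in h.
With h=0 it equals 182; the coefficient of h is 18 (from the two edges through D).
So 18·h + 182 = 2·109 = 218 ⇒ h = 2.

2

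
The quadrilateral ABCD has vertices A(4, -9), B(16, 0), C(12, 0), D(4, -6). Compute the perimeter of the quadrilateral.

|AB| = √((12)² + (9)²) = √225 = 15
|BC| = √((-4)² + (0)²) = √16 = 4
|CD| = √((-8)² + (-6)²) = √100 = 10
|DA| = √((0)² + (-3)²) = √9 = 3
Perimeter = 15 + 4 + 10 + 3 = 32.

32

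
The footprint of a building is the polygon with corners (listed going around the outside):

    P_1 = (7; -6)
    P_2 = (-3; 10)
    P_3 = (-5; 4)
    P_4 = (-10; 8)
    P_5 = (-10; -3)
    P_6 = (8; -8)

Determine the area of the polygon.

156

Apply Gauss's area formula: 2A = Σ (x_i·y_{i+1} − x_{i+1}·y_i), indices taken mod 6.
Σ = (52) + (38) + (0) + (110) + (104) + (8) = 312
Area = |Σ|/2 = 156.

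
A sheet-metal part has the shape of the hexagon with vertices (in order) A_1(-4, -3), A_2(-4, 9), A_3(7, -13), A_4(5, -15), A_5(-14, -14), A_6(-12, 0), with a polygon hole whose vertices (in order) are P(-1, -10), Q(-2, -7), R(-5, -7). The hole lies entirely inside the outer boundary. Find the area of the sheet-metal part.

251

Outer boundary:
Apply Gauss's area formula: 2A = Σ (x_i·y_{i+1} − x_{i+1}·y_i), indices taken mod 6.
Σ = (-48) + (-11) + (-40) + (-280) + (-168) + (36) = -511
Area = |Σ|/2 = 255.5.
Hole:
Σ = (-13) + (-21) + (43) = 9
Area = |Σ|/2 = 4.5.
Net area = 255.5 − 4.5 = 251.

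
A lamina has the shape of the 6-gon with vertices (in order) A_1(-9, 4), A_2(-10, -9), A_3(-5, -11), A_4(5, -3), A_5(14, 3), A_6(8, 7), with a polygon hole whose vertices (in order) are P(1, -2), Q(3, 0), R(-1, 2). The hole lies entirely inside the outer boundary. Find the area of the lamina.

Outer boundary:
Σ = (121) + (65) + (70) + (57) + (74) + (95) = 482
Area = |Σ|/2 = 241.
Hole:
Apply Gauss's area formula: 2A = Σ (x_i·y_{i+1} − x_{i+1}·y_i), indices taken mod 3.
P→Q: (1)(0) − (3)(-2) = 6
Q→R: (3)(2) − (-1)(0) = 6
R→P: (-1)(-2) − (1)(2) = 0
Σ = 12
Area = |Σ|/2 = 6.
Net area = 241 − 6 = 235.

235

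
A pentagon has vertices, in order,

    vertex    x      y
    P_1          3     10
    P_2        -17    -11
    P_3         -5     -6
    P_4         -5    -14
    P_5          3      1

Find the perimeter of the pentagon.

76

|P_1P_2| = √((-20)² + (-21)²) = √841 = 29
|P_2P_3| = √((12)² + (5)²) = √169 = 13
|P_3P_4| = √((0)² + (-8)²) = √64 = 8
|P_4P_5| = √((8)² + (15)²) = √289 = 17
|P_5P_1| = √((0)² + (9)²) = √81 = 9
Perimeter = 29 + 13 + 8 + 17 + 9 = 76.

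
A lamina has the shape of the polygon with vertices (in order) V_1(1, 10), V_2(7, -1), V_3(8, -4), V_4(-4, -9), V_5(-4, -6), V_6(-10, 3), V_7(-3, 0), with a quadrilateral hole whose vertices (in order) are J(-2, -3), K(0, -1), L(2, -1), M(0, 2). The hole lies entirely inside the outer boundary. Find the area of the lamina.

Outer boundary:
Apply Gauss's area formula: 2A = Σ (x_i·y_{i+1} − x_{i+1}·y_i), indices taken mod 7.
Σ = (-71) + (-20) + (-88) + (-12) + (-72) + (9) + (-30) = -284
Area = |Σ|/2 = 142.
Hole:
Apply the shoelace formula: 2A = Σ (x_i·y_{i+1} − x_{i+1}·y_i), indices taken mod 4.
Cross-terms: 2, 2, 4, 4  ⇒  Σ = 12
Area = |Σ|/2 = 6.
Net area = 142 − 6 = 136.

136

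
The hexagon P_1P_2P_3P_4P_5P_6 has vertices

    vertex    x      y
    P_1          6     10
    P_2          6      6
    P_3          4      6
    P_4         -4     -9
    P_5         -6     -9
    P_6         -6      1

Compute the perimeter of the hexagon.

|P_1P_2| = √((0)² + (-4)²) = √16 = 4
|P_2P_3| = √((-2)² + (0)²) = √4 = 2
|P_3P_4| = √((-8)² + (-15)²) = √289 = 17
|P_4P_5| = √((-2)² + (0)²) = √4 = 2
|P_5P_6| = √((0)² + (10)²) = √100 = 10
|P_6P_1| = √((12)² + (9)²) = √225 = 15
Perimeter = 4 + 2 + 17 + 2 + 10 + 15 = 50.

50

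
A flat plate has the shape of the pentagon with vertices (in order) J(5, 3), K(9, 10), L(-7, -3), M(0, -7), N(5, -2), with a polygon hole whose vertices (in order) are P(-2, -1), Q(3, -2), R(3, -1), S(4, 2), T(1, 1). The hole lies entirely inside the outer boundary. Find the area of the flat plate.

Outer boundary:
Apply Gauss's area formula: 2A = Σ (x_i·y_{i+1} − x_{i+1}·y_i), indices taken mod 5.
Σ = (23) + (43) + (49) + (35) + (25) = 175
Area = |Σ|/2 = 87.5.
Hole:
Σ = (7) + (3) + (10) + (2) + (1) = 23
Area = |Σ|/2 = 11.5.
Net area = 87.5 − 11.5 = 76.

76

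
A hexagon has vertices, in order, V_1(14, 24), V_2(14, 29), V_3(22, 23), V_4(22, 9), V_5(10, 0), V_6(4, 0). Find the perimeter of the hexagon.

76

|V_1V_2| = √((0)² + (5)²) = √25 = 5
|V_2V_3| = √((8)² + (-6)²) = √100 = 10
|V_3V_4| = √((0)² + (-14)²) = √196 = 14
|V_4V_5| = √((-12)² + (-9)²) = √225 = 15
|V_5V_6| = √((-6)² + (0)²) = √36 = 6
|V_6V_1| = √((10)² + (24)²) = √676 = 26
Perimeter = 5 + 10 + 14 + 15 + 6 + 26 = 76.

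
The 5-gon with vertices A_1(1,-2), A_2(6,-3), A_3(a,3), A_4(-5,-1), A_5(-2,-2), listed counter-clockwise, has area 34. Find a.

6

Write out the shoelace sum; only the two edges meeting at A_3 involve a:
2·Area = [(6·3 − a·(-3)) + (a·(-1) − (-5)·3)] + 23
       = 2·a + 56 = 68
⇒ a = 6.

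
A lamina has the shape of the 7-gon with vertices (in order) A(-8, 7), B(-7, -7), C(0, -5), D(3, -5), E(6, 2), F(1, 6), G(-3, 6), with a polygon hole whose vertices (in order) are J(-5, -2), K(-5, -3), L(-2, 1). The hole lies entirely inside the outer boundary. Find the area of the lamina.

136.5

Outer boundary:
Apply the shoelace (surveyor's) formula: 2A = Σ (x_i·y_{i+1} − x_{i+1}·y_i), indices taken mod 7.
A→B: (-8)(-7) − (-7)(7) = 105
B→C: (-7)(-5) − (0)(-7) = 35
C→D: (0)(-5) − (3)(-5) = 15
D→E: (3)(2) − (6)(-5) = 36
E→F: (6)(6) − (1)(2) = 34
F→G: (1)(6) − (-3)(6) = 24
G→A: (-3)(7) − (-8)(6) = 27
Σ = 276
Area = |Σ|/2 = 138.
Hole:
Σ = (5) + (-11) + (9) = 3
Area = |Σ|/2 = 1.5.
Net area = 138 − 1.5 = 136.5.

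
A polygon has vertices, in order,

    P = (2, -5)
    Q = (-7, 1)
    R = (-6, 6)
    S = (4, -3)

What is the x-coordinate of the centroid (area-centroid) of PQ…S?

-187/89

Apply the shoelace formula. First the cross-terms c_i = x_i·y_{i+1} − x_{i+1}·y_i:
  -33, -36, -6, -14  ⇒  2A = -89, A = -44.5.
Then Σ (x_i + x_{i+1})·c_i = 561, so x̄ = 561 / (6·(-44.5)) = -187/89.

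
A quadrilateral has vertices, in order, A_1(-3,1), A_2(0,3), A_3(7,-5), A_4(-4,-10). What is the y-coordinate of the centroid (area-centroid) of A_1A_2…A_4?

-277/77

Apply the surveyor's formula. First the cross-terms c_i = x_i·y_{i+1} − x_{i+1}·y_i:
  -9, -21, -90, -34  ⇒  2A = -154, A = -77.
Then Σ (y_i + y_{i+1})·c_i = 1662, so ȳ = 1662 / (6·(-77)) = -277/77.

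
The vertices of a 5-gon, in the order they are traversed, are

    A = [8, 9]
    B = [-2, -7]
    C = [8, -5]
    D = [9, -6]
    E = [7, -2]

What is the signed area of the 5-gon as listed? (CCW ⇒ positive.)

64

Σ = (-38) + (66) + (-3) + (24) + (79) = 128
Signed area = Σ/2 = 64 (positive ⇒ counter-clockwise traversal).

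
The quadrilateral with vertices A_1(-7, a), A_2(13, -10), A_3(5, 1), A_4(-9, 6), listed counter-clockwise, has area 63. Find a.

The doubled signed area Σ (x_i y_{i+1} − x_{i+1} y_i) is linear in a.
With a=0 it equals 214; the coefficient of a is -22 (from the two edges through A_1).
So -22·a + 214 = 2·63 = 126 ⇒ a = 4.

4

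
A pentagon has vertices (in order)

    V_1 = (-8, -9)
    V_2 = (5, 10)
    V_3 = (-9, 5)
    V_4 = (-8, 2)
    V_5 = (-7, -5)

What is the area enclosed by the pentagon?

Apply the shoelace formula: 2A = Σ (x_i·y_{i+1} − x_{i+1}·y_i), indices taken mod 5.
Σ = (-35) + (115) + (22) + (54) + (23) = 179
Area = |Σ|/2 = 89.5.

89.5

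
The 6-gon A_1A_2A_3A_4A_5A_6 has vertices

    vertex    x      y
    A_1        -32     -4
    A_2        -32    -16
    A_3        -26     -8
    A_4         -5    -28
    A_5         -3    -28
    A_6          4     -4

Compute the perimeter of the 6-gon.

|A_1A_2| = √((0)² + (-12)²) = √144 = 12
|A_2A_3| = √((6)² + (8)²) = √100 = 10
|A_3A_4| = √((21)² + (-20)²) = √841 = 29
|A_4A_5| = √((2)² + (0)²) = √4 = 2
|A_5A_6| = √((7)² + (24)²) = √625 = 25
|A_6A_1| = √((-36)² + (0)²) = √1296 = 36
Perimeter = 12 + 10 + 29 + 2 + 25 + 36 = 114.

114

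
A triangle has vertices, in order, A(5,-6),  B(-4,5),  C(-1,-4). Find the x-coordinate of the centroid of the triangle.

0

Apply the shoelace (surveyor's) formula. First the cross-terms c_i = x_i·y_{i+1} − x_{i+1}·y_i:
  1, 21, 26  ⇒  2A = 48, A = 24.
Then Σ (x_i + x_{i+1})·c_i = 0, so x̄ = 0 / (6·24) = 0.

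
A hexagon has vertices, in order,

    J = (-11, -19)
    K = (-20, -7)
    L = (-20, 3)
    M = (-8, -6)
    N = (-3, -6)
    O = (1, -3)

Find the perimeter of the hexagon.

|JK| = √((-9)² + (12)²) = √225 = 15
|KL| = √((0)² + (10)²) = √100 = 10
|LM| = √((12)² + (-9)²) = √225 = 15
|MN| = √((5)² + (0)²) = √25 = 5
|NO| = √((4)² + (3)²) = √25 = 5
|OJ| = √((-12)² + (-16)²) = √400 = 20
Perimeter = 15 + 10 + 15 + 5 + 5 + 20 = 70.

70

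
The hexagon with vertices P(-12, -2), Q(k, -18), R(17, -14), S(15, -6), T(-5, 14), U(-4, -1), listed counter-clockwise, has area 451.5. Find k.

The doubled signed area Σ (x_i y_{i+1} − x_{i+1} y_i) is linear in k.
With k=0 it equals 867; the coefficient of k is -12 (from the two edges through Q).
So -12·k + 867 = 2·451.5 = 903 ⇒ k = -3.

-3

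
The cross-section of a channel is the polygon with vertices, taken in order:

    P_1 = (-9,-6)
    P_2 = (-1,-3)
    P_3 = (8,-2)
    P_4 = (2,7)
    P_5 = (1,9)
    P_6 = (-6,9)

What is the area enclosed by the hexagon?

149

Apply Gauss's area formula: 2A = Σ (x_i·y_{i+1} − x_{i+1}·y_i), indices taken mod 6.
Σ = (21) + (26) + (60) + (11) + (63) + (117) = 298
Area = |Σ|/2 = 149.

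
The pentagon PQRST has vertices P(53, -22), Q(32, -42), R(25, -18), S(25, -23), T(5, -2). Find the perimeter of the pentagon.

140

|PQ| = √((-21)² + (-20)²) = √841 = 29
|QR| = √((-7)² + (24)²) = √625 = 25
|RS| = √((0)² + (-5)²) = √25 = 5
|ST| = √((-20)² + (21)²) = √841 = 29
|TP| = √((48)² + (-20)²) = √2704 = 52
Perimeter = 29 + 25 + 5 + 29 + 52 = 140.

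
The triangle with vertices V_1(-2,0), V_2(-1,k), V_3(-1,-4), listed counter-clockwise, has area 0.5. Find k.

The doubled signed area Σ (x_i y_{i+1} − x_{i+1} y_i) is linear in k.
With k=0 it equals -4; the coefficient of k is -1 (from the two edges through V_2).
So -1·k + -4 = 2·0.5 = 1 ⇒ k = -5.

-5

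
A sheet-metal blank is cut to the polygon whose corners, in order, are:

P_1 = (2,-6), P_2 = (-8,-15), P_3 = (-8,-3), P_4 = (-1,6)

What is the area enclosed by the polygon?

115.5

P_1→P_2: (2)(-15) − (-8)(-6) = -78
P_2→P_3: (-8)(-3) − (-8)(-15) = -96
P_3→P_4: (-8)(6) − (-1)(-3) = -51
P_4→P_1: (-1)(-6) − (2)(6) = -6
Σ = -231
Area = |Σ|/2 = 115.5.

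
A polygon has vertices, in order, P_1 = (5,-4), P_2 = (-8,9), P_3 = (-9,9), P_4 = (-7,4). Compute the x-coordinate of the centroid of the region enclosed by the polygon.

Apply the shoelace formula. First the cross-terms c_i = x_i·y_{i+1} − x_{i+1}·y_i:
  13, 9, 27, 8  ⇒  2A = 57, A = 28.5.
Then Σ (x_i + x_{i+1})·c_i = -640, so x̄ = -640 / (6·28.5) = -640/171.

-640/171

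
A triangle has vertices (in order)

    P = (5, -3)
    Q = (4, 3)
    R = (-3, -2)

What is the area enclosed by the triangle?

23.5

Apply Gauss's area formula: 2A = Σ (x_i·y_{i+1} − x_{i+1}·y_i), indices taken mod 3.
P→Q: (5)(3) − (4)(-3) = 27
Q→R: (4)(-2) − (-3)(3) = 1
R→P: (-3)(-3) − (5)(-2) = 19
Σ = 47
Area = |Σ|/2 = 23.5.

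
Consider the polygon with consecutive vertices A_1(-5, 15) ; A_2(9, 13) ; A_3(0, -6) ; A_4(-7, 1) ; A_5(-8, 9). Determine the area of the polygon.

213

Apply the shoelace (surveyor's) formula: 2A = Σ (x_i·y_{i+1} − x_{i+1}·y_i), indices taken mod 5.
A_1→A_2: (-5)(13) − (9)(15) = -200
A_2→A_3: (9)(-6) − (0)(13) = -54
A_3→A_4: (0)(1) − (-7)(-6) = -42
A_4→A_5: (-7)(9) − (-8)(1) = -55
A_5→A_1: (-8)(15) − (-5)(9) = -75
Σ = -426
Area = |Σ|/2 = 213.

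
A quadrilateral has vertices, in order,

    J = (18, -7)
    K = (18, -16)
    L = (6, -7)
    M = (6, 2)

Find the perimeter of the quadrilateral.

48

|JK| = √((0)² + (-9)²) = √81 = 9
|KL| = √((-12)² + (9)²) = √225 = 15
|LM| = √((0)² + (9)²) = √81 = 9
|MJ| = √((12)² + (-9)²) = √225 = 15
Perimeter = 9 + 15 + 9 + 15 = 48.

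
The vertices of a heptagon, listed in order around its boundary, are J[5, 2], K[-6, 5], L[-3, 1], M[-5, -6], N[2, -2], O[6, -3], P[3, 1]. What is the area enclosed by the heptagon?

56.5

Cross-terms: 37, 9, 23, 22, 6, 15, 1  ⇒  Σ = 113
Area = |Σ|/2 = 56.5.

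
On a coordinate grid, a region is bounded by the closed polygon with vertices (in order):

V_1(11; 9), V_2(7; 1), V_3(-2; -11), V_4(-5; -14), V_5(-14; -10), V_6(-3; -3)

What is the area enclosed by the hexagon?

Apply the shoelace (surveyor's) formula: 2A = Σ (x_i·y_{i+1} − x_{i+1}·y_i), indices taken mod 6.
Σ = (-52) + (-75) + (-27) + (-146) + (12) + (6) = -282
Area = |Σ|/2 = 141.

141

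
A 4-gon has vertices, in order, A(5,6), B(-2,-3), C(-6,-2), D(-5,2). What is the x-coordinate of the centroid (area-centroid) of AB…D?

-115/79

Apply Gauss's area formula. First the cross-terms c_i = x_i·y_{i+1} − x_{i+1}·y_i:
  -3, -14, -22, -40  ⇒  2A = -79, A = -39.5.
Then Σ (x_i + x_{i+1})·c_i = 345, so x̄ = 345 / (6·(-39.5)) = -115/79.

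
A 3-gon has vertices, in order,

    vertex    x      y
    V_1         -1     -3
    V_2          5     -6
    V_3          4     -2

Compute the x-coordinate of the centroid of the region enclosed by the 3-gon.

8/3

Apply the shoelace formula. First the cross-terms c_i = x_i·y_{i+1} − x_{i+1}·y_i:
  21, 14, -14  ⇒  2A = 21, A = 10.5.
Then Σ (x_i + x_{i+1})·c_i = 168, so x̄ = 168 / (6·10.5) = 8/3.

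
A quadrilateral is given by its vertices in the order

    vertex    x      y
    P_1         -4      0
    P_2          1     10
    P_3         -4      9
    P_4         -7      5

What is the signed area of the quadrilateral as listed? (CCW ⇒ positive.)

36

Apply the shoelace formula: 2A = Σ (x_i·y_{i+1} − x_{i+1}·y_i), indices taken mod 4.
Cross-terms: -40, 49, 43, 20  ⇒  Σ = 72
Signed area = Σ/2 = 36 (positive ⇒ counter-clockwise traversal).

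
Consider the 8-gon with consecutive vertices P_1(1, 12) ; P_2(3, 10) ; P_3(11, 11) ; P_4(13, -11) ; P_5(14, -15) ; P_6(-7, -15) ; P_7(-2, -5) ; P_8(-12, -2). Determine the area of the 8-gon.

458

Cross-terms: -26, -77, -264, -41, -315, 5, -56, -142  ⇒  Σ = -916
Area = |Σ|/2 = 458.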